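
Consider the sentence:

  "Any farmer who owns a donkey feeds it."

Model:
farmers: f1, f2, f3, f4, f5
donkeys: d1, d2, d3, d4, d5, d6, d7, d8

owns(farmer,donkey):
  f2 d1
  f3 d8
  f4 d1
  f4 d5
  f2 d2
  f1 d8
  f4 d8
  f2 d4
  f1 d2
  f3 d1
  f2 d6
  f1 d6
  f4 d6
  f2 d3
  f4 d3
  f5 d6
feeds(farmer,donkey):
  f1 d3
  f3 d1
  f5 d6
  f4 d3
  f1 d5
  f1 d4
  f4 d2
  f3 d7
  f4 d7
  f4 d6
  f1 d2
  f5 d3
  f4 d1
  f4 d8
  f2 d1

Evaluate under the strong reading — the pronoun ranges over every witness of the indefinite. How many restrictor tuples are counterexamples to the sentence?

8

"it" takes "a donkey" as antecedent — a donkey pronoun bound across the clause boundary.
Strong reading: for every (f,d) with owns(f,d), feeds(f,d).
Restrictor pairs: (f1,d2) ✓  (f1,d6) ✗  (f1,d8) ✗  (f2,d1) ✓  (f2,d2) ✗  (f2,d3) ✗  (f2,d4) ✗  (f2,d6) ✗  (f3,d1) ✓  (f3,d8) ✗  (f4,d1) ✓  (f4,d3) ✓  (f4,d5) ✗  (f4,d6) ✓  (f4,d8) ✓  (f5,d6) ✓
Counterexamples (restrictor pairs failing the scope): 8.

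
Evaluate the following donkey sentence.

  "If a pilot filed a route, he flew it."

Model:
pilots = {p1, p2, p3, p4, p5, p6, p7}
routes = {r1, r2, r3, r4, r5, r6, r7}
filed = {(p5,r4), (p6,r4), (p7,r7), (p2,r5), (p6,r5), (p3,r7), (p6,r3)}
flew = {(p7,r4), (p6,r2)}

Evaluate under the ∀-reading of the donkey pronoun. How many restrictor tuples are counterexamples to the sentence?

"it" takes "a route" as antecedent — a donkey pronoun bound across the clause boundary.
Strong reading: for every (p,r) with filed(p,r), flew(p,r).
Restrictor pairs: (p2,r5) ✗  (p3,r7) ✗  (p5,r4) ✗  (p6,r3) ✗  (p6,r4) ✗  (p6,r5) ✗  (p7,r7) ✗
Counterexamples (restrictor pairs failing the scope): 7.

7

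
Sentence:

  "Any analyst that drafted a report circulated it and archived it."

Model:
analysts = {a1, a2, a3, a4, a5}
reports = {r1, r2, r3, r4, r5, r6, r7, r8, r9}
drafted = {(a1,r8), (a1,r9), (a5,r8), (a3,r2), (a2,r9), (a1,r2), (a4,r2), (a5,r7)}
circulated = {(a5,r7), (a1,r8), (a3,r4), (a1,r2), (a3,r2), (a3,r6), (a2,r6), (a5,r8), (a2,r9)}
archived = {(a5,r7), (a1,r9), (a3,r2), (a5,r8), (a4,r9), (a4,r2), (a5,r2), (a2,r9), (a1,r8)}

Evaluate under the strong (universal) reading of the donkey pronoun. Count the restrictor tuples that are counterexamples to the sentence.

"it" takes "a report" as antecedent — a donkey pronoun bound across the clause boundary.
Strong reading: for every (a,r) with drafted(a,r), circulated(a,r) ∧ archived(a,r).
Restrictor pairs: (a1,r2) ✗  (a1,r8) ✓  (a1,r9) ✗  (a2,r9) ✓  (a3,r2) ✓  (a4,r2) ✗  (a5,r7) ✓  (a5,r8) ✓
Counterexamples (restrictor pairs failing the scope): 3.

3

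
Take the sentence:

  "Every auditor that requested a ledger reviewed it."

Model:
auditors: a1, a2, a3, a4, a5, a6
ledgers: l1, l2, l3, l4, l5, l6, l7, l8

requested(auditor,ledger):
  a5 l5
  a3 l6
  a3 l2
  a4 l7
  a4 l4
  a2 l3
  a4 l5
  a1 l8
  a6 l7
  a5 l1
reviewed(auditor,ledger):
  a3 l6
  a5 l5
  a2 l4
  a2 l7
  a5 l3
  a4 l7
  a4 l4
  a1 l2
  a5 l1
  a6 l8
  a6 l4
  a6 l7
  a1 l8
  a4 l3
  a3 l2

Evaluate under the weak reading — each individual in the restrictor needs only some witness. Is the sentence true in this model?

"it" takes "a ledger" as antecedent — a donkey pronoun bound across the clause boundary.
Weak reading: every auditor a with some requested-ledger has at least one requested-ledger l such that reviewed(a,l).
Per auditor: a1:✓  a2:✗  a3:✓  a4:✓  a5:✓  a6:✓
a2 has no witness among its requested-ledgers.

False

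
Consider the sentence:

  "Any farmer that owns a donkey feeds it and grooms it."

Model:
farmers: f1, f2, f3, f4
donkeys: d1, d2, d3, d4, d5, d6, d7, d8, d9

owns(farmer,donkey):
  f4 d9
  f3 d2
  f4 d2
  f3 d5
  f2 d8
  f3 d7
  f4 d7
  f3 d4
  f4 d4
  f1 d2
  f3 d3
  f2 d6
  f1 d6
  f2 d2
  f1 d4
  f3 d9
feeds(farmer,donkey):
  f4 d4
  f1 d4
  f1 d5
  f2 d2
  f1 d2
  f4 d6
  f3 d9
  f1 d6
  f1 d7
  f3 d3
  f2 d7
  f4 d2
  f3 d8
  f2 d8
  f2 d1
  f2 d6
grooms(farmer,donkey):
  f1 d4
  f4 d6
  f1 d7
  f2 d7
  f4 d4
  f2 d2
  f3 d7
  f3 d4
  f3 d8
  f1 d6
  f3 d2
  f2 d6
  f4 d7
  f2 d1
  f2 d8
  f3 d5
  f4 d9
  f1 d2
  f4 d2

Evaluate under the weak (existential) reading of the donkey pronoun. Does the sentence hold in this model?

False

"it" takes "a donkey" as antecedent — a donkey pronoun bound across the clause boundary.
Weak reading: every farmer f with some owns-donkey has at least one owns-donkey d such that feeds(f,d) ∧ grooms(f,d).
Per farmer: f1:✓  f2:✓  f3:✗  f4:✓
f3 has no witness among its owns-donkeys.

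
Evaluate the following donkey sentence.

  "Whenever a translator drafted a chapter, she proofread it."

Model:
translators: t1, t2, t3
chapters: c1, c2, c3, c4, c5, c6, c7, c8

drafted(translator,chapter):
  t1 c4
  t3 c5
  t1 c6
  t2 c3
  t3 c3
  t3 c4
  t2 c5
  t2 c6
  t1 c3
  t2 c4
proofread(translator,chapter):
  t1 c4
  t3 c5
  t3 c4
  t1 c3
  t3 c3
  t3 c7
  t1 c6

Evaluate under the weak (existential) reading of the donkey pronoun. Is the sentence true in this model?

False

"it" takes "a chapter" as antecedent — a donkey pronoun bound across the clause boundary.
Weak reading: every translator t with some drafted-chapter has at least one drafted-chapter c such that proofread(t,c).
Per translator: t1:✓  t2:✗  t3:✓
t2 has no witness among its drafted-chapters.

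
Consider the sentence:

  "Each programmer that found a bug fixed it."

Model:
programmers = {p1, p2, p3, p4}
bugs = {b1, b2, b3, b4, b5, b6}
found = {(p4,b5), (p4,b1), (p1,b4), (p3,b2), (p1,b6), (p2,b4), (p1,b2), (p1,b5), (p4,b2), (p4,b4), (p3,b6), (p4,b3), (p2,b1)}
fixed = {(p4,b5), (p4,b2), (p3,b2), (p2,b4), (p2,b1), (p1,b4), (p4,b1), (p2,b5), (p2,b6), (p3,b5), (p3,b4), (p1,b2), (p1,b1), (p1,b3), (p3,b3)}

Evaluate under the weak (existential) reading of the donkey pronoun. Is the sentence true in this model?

True

"it" takes "a bug" as antecedent — a donkey pronoun bound across the clause boundary.
Weak reading: every programmer p with some found-bug has at least one found-bug b such that fixed(p,b).
Per programmer: p1:✓  p2:✓  p3:✓  p4:✓
Every programmer in the restrictor has a witness.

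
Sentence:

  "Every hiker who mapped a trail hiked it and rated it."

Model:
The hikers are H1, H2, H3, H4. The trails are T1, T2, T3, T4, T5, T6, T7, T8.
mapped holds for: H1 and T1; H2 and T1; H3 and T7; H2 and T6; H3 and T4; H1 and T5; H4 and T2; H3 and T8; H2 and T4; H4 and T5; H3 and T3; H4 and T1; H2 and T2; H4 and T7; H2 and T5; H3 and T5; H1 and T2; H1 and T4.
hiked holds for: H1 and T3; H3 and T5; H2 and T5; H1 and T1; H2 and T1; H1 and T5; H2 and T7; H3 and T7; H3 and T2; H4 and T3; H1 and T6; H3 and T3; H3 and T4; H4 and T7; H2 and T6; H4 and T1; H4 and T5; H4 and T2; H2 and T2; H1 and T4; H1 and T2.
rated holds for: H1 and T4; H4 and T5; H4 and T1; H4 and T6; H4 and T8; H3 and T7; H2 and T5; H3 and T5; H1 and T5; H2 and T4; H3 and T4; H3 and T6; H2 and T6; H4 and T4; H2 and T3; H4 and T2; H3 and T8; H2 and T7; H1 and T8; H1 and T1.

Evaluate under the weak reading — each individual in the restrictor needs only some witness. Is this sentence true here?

"it" takes "a trail" as antecedent — a donkey pronoun bound across the clause boundary.
Weak reading: every hiker h with some mapped-trail has at least one mapped-trail t such that hiked(h,t) ∧ rated(h,t).
Per hiker: H1:✓  H2:✓  H3:✓  H4:✓
Every hiker in the restrictor has a witness.

True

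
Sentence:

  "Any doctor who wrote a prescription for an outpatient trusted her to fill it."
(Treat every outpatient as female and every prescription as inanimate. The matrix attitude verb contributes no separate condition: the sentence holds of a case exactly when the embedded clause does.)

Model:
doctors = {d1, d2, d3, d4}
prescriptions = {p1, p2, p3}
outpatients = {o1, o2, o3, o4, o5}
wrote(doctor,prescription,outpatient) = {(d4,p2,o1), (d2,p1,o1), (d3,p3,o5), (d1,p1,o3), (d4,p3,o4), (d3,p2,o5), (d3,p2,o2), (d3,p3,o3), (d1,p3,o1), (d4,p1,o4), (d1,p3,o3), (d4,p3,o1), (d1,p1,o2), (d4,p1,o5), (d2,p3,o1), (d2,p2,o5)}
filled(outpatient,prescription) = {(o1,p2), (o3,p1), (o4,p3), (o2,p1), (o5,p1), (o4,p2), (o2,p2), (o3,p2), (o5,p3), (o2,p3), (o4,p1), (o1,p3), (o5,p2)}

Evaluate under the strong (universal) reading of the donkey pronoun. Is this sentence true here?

"her" takes "an outpatient" as antecedent and "it" takes "a prescription"; both are donkey pronouns co-varying with the restrictor.
Strong reading: for every (d,p,o) with wrote(d,p,o), filled(o,p).
Restrictor triples: (d1,p1,o2)→filled(o2,p1) ✓  (d1,p1,o3)→filled(o3,p1) ✓  (d1,p3,o1)→filled(o1,p3) ✓  (d1,p3,o3)→filled(o3,p3) ✗  (d2,p1,o1)→filled(o1,p1) ✗  (d2,p2,o5)→filled(o5,p2) ✓  (d2,p3,o1)→filled(o1,p3) ✓  (d3,p2,o2)→filled(o2,p2) ✓  (d3,p2,o5)→filled(o5,p2) ✓  (d3,p3,o3)→filled(o3,p3) ✗  (d3,p3,o5)→filled(o5,p3) ✓  (d4,p1,o4)→filled(o4,p1) ✓  (d4,p1,o5)→filled(o5,p1) ✓  (d4,p2,o1)→filled(o1,p2) ✓  (d4,p3,o1)→filled(o1,p3) ✓  (d4,p3,o4)→filled(o4,p3) ✓
Counterexample: (d1,p3,o3) — filled(o3,p3) does not hold.

False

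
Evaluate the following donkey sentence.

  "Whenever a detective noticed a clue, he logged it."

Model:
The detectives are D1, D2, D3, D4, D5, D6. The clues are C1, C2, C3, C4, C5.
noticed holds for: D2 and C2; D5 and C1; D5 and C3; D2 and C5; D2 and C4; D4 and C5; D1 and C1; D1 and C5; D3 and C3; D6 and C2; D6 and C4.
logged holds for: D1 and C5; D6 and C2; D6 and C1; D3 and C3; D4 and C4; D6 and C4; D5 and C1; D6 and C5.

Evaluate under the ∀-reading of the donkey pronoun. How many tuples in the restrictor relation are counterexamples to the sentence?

"it" takes "a clue" as antecedent — a donkey pronoun bound across the clause boundary.
Strong reading: for every (d,c) with noticed(d,c), logged(d,c).
Restrictor pairs: (D1,C1) ✗  (D1,C5) ✓  (D2,C2) ✗  (D2,C4) ✗  (D2,C5) ✗  (D3,C3) ✓  (D4,C5) ✗  (D5,C1) ✓  (D5,C3) ✗  (D6,C2) ✓  (D6,C4) ✓
Counterexamples (restrictor pairs failing the scope): 6.

6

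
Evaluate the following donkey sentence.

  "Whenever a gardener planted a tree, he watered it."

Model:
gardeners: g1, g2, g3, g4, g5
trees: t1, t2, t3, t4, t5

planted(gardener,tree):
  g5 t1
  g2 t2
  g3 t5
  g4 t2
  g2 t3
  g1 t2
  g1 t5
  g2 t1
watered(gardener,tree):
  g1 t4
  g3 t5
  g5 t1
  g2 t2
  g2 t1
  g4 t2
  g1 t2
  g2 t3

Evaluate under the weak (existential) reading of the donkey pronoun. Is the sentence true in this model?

"it" takes "a tree" as antecedent — a donkey pronoun bound across the clause boundary.
Weak reading: every gardener g with some planted-tree has at least one planted-tree t such that watered(g,t).
Per gardener: g1:✓  g2:✓  g3:✓  g4:✓  g5:✓
Every gardener in the restrictor has a witness.

True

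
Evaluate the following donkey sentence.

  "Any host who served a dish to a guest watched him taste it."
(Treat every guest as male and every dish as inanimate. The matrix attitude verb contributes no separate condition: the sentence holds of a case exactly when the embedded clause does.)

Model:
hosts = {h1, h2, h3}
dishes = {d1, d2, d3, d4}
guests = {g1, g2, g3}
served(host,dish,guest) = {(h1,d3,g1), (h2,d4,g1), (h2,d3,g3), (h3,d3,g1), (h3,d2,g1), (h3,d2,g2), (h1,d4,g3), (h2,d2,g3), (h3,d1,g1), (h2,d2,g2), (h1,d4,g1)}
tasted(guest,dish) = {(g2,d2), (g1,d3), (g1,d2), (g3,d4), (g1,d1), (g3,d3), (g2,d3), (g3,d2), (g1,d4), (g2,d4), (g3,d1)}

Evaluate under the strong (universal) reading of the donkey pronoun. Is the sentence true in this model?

True

"him" takes "a guest" as antecedent and "it" takes "a dish"; both are donkey pronouns co-varying with the restrictor.
Strong reading: for every (h,d,g) with served(h,d,g), tasted(g,d).
Restrictor triples: (h1,d3,g1)→tasted(g1,d3) ✓  (h1,d4,g1)→tasted(g1,d4) ✓  (h1,d4,g3)→tasted(g3,d4) ✓  (h2,d2,g2)→tasted(g2,d2) ✓  (h2,d2,g3)→tasted(g3,d2) ✓  (h2,d3,g3)→tasted(g3,d3) ✓  (h2,d4,g1)→tasted(g1,d4) ✓  (h3,d1,g1)→tasted(g1,d1) ✓  (h3,d2,g1)→tasted(g1,d2) ✓  (h3,d2,g2)→tasted(g2,d2) ✓  (h3,d3,g1)→tasted(g1,d3) ✓
Every restrictor triple satisfies the scope.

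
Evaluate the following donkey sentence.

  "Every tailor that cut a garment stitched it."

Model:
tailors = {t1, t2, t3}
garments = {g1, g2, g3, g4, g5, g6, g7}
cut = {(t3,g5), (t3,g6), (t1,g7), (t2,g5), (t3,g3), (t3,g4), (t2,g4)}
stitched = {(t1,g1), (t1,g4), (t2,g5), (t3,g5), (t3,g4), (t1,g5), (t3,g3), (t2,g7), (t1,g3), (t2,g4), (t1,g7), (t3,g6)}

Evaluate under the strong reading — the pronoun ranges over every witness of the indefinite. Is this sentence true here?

"it" takes "a garment" as antecedent — a donkey pronoun bound across the clause boundary.
Strong reading: for every (t,g) with cut(t,g), stitched(t,g).
Restrictor pairs: (t1,g7) ✓  (t2,g4) ✓  (t2,g5) ✓  (t3,g3) ✓  (t3,g4) ✓  (t3,g5) ✓  (t3,g6) ✓
Every restrictor pair satisfies the scope.

True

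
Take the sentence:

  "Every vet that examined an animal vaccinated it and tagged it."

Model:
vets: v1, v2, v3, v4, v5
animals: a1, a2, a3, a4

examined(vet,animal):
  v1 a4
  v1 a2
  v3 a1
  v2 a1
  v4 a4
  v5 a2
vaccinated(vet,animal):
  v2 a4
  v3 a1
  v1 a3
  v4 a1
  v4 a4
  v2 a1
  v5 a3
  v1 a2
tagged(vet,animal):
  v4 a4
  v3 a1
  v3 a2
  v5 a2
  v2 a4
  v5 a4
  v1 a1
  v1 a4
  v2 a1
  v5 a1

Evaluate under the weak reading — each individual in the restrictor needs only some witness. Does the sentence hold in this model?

False

"it" takes "an animal" as antecedent — a donkey pronoun bound across the clause boundary.
Weak reading: every vet v with some examined-animal has at least one examined-animal a such that vaccinated(v,a) ∧ tagged(v,a).
Per vet: v1:✗  v2:✓  v3:✓  v4:✓  v5:✗
v1 has no witness among its examined-animals.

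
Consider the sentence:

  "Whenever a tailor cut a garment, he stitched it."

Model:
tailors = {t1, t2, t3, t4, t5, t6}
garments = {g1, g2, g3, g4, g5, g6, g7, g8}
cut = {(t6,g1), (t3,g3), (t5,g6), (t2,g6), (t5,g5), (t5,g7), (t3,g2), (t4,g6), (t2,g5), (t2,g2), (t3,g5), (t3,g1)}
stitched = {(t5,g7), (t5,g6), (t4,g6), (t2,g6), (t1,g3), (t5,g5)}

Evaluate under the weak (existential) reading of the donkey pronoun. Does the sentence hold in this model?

"it" takes "a garment" as antecedent — a donkey pronoun bound across the clause boundary.
Weak reading: every tailor t with some cut-garment has at least one cut-garment g such that stitched(t,g).
Per tailor: t2:✓  t3:✗  t4:✓  t5:✓  t6:✗
t3 has no witness among its cut-garments.

False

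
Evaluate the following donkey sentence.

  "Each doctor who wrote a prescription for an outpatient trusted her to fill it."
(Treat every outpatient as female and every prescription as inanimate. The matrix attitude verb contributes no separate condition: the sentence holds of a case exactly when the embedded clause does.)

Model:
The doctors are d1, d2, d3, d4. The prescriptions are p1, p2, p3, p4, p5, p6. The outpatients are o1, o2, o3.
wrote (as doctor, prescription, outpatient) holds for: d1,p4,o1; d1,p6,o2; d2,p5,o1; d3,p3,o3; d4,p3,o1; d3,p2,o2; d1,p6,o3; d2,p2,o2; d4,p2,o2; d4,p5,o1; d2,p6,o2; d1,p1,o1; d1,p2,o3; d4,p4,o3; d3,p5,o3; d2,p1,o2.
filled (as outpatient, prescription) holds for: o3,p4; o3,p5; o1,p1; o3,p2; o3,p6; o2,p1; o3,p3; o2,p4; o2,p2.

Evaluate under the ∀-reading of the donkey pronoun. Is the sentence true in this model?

False

"her" takes "an outpatient" as antecedent and "it" takes "a prescription"; both are donkey pronouns co-varying with the restrictor.
Strong reading: for every (d,p,o) with wrote(d,p,o), filled(o,p).
Restrictor triples: (d1,p1,o1)→filled(o1,p1) ✓  (d1,p2,o3)→filled(o3,p2) ✓  (d1,p4,o1)→filled(o1,p4) ✗  (d1,p6,o2)→filled(o2,p6) ✗  (d1,p6,o3)→filled(o3,p6) ✓  (d2,p1,o2)→filled(o2,p1) ✓  (d2,p2,o2)→filled(o2,p2) ✓  (d2,p5,o1)→filled(o1,p5) ✗  (d2,p6,o2)→filled(o2,p6) ✗  (d3,p2,o2)→filled(o2,p2) ✓  (d3,p3,o3)→filled(o3,p3) ✓  (d3,p5,o3)→filled(o3,p5) ✓  (d4,p2,o2)→filled(o2,p2) ✓  (d4,p3,o1)→filled(o1,p3) ✗  (d4,p4,o3)→filled(o3,p4) ✓  (d4,p5,o1)→filled(o1,p5) ✗
Counterexample: (d1,p4,o1) — filled(o1,p4) does not hold.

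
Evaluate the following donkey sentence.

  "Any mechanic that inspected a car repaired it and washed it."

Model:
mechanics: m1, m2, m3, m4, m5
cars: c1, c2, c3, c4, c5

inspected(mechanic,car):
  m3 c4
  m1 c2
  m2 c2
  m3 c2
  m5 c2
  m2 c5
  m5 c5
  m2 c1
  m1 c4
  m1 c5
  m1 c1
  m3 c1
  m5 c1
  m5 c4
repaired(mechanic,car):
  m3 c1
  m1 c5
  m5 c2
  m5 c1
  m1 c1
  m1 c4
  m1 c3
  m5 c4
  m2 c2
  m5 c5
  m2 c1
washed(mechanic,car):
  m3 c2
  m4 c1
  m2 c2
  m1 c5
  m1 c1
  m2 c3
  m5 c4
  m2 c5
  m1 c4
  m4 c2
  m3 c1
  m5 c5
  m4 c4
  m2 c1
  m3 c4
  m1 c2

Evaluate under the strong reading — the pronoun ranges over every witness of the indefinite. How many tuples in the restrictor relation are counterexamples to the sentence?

"it" takes "a car" as antecedent — a donkey pronoun bound across the clause boundary.
Strong reading: for every (m,c) with inspected(m,c), repaired(m,c) ∧ washed(m,c).
Restrictor pairs: (m1,c1) ✓  (m1,c2) ✗  (m1,c4) ✓  (m1,c5) ✓  (m2,c1) ✓  (m2,c2) ✓  (m2,c5) ✗  (m3,c1) ✓  (m3,c2) ✗  (m3,c4) ✗  (m5,c1) ✗  (m5,c2) ✗  (m5,c4) ✓  (m5,c5) ✓
Counterexamples (restrictor pairs failing the scope): 6.

6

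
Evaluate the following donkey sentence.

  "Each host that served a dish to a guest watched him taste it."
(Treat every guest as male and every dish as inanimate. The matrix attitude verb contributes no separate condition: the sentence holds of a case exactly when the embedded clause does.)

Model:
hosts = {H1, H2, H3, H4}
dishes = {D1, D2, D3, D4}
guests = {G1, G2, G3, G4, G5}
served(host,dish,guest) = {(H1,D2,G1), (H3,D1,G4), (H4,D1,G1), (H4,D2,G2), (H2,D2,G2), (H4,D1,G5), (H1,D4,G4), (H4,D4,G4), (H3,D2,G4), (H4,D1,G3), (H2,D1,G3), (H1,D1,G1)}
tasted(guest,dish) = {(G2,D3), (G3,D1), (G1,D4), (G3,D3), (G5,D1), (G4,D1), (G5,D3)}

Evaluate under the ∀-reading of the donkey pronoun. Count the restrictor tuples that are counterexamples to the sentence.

"him" takes "a guest" as antecedent and "it" takes "a dish"; both are donkey pronouns co-varying with the restrictor.
Strong reading: for every (h,d,g) with served(h,d,g), tasted(g,d).
Restrictor triples: (H1,D1,G1)→tasted(G1,D1) ✗  (H1,D2,G1)→tasted(G1,D2) ✗  (H1,D4,G4)→tasted(G4,D4) ✗  (H2,D1,G3)→tasted(G3,D1) ✓  (H2,D2,G2)→tasted(G2,D2) ✗  (H3,D1,G4)→tasted(G4,D1) ✓  (H3,D2,G4)→tasted(G4,D2) ✗  (H4,D1,G1)→tasted(G1,D1) ✗  (H4,D1,G3)→tasted(G3,D1) ✓  (H4,D1,G5)→tasted(G5,D1) ✓  (H4,D2,G2)→tasted(G2,D2) ✗  (H4,D4,G4)→tasted(G4,D4) ✗
Counterexamples (restrictor triples failing the scope): 8.

8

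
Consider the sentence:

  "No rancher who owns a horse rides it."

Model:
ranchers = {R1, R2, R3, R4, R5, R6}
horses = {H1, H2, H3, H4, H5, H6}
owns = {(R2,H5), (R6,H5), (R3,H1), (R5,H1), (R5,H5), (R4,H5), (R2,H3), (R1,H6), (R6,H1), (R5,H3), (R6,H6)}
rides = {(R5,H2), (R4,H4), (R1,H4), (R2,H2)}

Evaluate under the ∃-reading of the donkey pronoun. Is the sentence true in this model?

True

"it" takes "a horse" as antecedent — a donkey pronoun bound across the clause boundary.
Truth condition: for no (r,h) with owns(r,h) does rides(r,h) hold.
Restrictor pairs — does the scope hold? (R1,H6):fails  (R2,H3):fails  (R2,H5):fails  (R3,H1):fails  (R4,H5):fails  (R5,H1):fails  (R5,H3):fails  (R5,H5):fails  (R6,H1):fails  (R6,H5):fails  (R6,H6):fails
Scope holds for no restrictor pair, so the sentence is true.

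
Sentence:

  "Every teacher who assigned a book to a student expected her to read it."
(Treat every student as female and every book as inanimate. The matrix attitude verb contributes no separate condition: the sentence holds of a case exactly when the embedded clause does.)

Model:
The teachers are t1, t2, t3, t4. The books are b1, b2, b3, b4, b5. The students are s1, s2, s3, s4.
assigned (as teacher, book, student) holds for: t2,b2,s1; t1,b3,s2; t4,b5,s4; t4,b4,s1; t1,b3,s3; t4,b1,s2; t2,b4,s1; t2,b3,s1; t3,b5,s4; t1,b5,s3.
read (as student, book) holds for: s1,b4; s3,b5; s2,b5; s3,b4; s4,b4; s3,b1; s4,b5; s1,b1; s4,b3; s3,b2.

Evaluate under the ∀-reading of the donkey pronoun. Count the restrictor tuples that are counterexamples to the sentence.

"her" takes "a student" as antecedent and "it" takes "a book"; both are donkey pronouns co-varying with the restrictor.
Strong reading: for every (t,b,s) with assigned(t,b,s), read(s,b).
Restrictor triples: (t1,b3,s2)→read(s2,b3) ✗  (t1,b3,s3)→read(s3,b3) ✗  (t1,b5,s3)→read(s3,b5) ✓  (t2,b2,s1)→read(s1,b2) ✗  (t2,b3,s1)→read(s1,b3) ✗  (t2,b4,s1)→read(s1,b4) ✓  (t3,b5,s4)→read(s4,b5) ✓  (t4,b1,s2)→read(s2,b1) ✗  (t4,b4,s1)→read(s1,b4) ✓  (t4,b5,s4)→read(s4,b5) ✓
Counterexamples (restrictor triples failing the scope): 5.

5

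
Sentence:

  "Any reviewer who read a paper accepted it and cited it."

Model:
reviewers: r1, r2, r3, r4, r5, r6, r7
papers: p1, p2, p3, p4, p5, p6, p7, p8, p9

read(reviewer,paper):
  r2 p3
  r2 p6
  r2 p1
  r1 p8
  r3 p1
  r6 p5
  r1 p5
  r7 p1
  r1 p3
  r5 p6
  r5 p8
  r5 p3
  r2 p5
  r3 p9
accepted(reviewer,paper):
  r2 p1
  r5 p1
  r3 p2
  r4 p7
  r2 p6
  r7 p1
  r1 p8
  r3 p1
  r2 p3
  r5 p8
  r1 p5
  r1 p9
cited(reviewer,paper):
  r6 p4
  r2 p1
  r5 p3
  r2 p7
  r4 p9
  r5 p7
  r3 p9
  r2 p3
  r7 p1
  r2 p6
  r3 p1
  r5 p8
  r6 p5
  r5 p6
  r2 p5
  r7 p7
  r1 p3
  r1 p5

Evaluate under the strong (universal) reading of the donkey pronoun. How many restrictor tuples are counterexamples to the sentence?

7

"it" takes "a paper" as antecedent — a donkey pronoun bound across the clause boundary.
Strong reading: for every (r,p) with read(r,p), accepted(r,p) ∧ cited(r,p).
Restrictor pairs: (r1,p3) ✗  (r1,p5) ✓  (r1,p8) ✗  (r2,p1) ✓  (r2,p3) ✓  (r2,p5) ✗  (r2,p6) ✓  (r3,p1) ✓  (r3,p9) ✗  (r5,p3) ✗  (r5,p6) ✗  (r5,p8) ✓  (r6,p5) ✗  (r7,p1) ✓
Counterexamples (restrictor pairs failing the scope): 7.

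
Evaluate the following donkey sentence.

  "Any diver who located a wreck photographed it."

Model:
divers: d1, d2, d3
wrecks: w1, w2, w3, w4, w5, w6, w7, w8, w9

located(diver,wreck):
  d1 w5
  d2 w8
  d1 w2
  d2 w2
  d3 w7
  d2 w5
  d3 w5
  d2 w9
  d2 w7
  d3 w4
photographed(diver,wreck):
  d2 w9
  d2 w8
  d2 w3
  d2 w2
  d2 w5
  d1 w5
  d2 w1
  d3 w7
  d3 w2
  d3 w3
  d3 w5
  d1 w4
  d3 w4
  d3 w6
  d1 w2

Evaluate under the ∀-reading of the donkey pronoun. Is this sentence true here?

"it" takes "a wreck" as antecedent — a donkey pronoun bound across the clause boundary.
Strong reading: for every (d,w) with located(d,w), photographed(d,w).
Restrictor pairs: (d1,w2) ✓  (d1,w5) ✓  (d2,w2) ✓  (d2,w5) ✓  (d2,w7) ✗  (d2,w8) ✓  (d2,w9) ✓  (d3,w4) ✓  (d3,w5) ✓  (d3,w7) ✓
Counterexample: (d2,w7) is in located but fails the scope.

False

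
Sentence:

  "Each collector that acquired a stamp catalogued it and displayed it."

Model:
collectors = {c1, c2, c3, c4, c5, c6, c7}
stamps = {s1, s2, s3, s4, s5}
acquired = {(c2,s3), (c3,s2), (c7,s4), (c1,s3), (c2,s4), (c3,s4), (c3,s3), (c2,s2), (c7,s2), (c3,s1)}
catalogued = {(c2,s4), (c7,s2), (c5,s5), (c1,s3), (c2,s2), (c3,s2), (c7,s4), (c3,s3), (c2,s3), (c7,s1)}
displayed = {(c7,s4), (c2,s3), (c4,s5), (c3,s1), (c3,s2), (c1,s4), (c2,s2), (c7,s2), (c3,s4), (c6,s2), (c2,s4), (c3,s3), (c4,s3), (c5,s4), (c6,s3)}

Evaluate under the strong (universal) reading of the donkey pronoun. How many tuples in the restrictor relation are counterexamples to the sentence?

"it" takes "a stamp" as antecedent — a donkey pronoun bound across the clause boundary.
Strong reading: for every (c,s) with acquired(c,s), catalogued(c,s) ∧ displayed(c,s).
Restrictor pairs: (c1,s3) ✗  (c2,s2) ✓  (c2,s3) ✓  (c2,s4) ✓  (c3,s1) ✗  (c3,s2) ✓  (c3,s3) ✓  (c3,s4) ✗  (c7,s2) ✓  (c7,s4) ✓
Counterexamples (restrictor pairs failing the scope): 3.

3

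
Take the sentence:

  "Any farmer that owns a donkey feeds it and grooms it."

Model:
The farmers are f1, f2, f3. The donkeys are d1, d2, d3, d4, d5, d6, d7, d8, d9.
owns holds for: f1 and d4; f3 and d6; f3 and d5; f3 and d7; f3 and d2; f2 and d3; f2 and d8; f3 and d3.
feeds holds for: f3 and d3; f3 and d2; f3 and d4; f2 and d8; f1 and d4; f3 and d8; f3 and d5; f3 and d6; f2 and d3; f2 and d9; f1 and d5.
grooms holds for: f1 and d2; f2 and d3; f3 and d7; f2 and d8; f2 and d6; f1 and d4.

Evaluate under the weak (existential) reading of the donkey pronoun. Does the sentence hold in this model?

False

"it" takes "a donkey" as antecedent — a donkey pronoun bound across the clause boundary.
Weak reading: every farmer f with some owns-donkey has at least one owns-donkey d such that feeds(f,d) ∧ grooms(f,d).
Per farmer: f1:✓  f2:✓  f3:✗
f3 has no witness among its owns-donkeys.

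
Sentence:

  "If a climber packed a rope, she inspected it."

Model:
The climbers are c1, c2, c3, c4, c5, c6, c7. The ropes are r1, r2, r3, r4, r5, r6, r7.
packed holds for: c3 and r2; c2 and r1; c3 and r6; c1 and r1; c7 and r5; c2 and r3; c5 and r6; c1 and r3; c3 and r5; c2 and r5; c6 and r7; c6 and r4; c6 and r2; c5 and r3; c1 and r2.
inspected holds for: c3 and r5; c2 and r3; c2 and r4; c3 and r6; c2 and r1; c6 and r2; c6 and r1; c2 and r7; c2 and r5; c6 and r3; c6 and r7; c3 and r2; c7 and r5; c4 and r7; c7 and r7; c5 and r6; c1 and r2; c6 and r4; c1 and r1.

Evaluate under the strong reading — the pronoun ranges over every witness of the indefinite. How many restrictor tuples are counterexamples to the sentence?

"it" takes "a rope" as antecedent — a donkey pronoun bound across the clause boundary.
Strong reading: for every (c,r) with packed(c,r), inspected(c,r).
Restrictor pairs: (c1,r1) ✓  (c1,r2) ✓  (c1,r3) ✗  (c2,r1) ✓  (c2,r3) ✓  (c2,r5) ✓  (c3,r2) ✓  (c3,r5) ✓  (c3,r6) ✓  (c5,r3) ✗  (c5,r6) ✓  (c6,r2) ✓  (c6,r4) ✓  (c6,r7) ✓  (c7,r5) ✓
Counterexamples (restrictor pairs failing the scope): 2.

2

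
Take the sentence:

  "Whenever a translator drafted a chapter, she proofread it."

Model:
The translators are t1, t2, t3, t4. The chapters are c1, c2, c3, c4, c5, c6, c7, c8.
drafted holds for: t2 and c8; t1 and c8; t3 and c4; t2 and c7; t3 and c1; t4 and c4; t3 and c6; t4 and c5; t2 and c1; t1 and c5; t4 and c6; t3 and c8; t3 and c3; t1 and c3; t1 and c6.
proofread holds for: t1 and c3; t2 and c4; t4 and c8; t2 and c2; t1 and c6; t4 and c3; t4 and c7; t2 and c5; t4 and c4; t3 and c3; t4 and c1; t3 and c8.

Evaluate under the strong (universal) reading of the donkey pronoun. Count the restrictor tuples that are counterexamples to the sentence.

"it" takes "a chapter" as antecedent — a donkey pronoun bound across the clause boundary.
Strong reading: for every (t,c) with drafted(t,c), proofread(t,c).
Restrictor pairs: (t1,c3) ✓  (t1,c5) ✗  (t1,c6) ✓  (t1,c8) ✗  (t2,c1) ✗  (t2,c7) ✗  (t2,c8) ✗  (t3,c1) ✗  (t3,c3) ✓  (t3,c4) ✗  (t3,c6) ✗  (t3,c8) ✓  (t4,c4) ✓  (t4,c5) ✗  (t4,c6) ✗
Counterexamples (restrictor pairs failing the scope): 10.

10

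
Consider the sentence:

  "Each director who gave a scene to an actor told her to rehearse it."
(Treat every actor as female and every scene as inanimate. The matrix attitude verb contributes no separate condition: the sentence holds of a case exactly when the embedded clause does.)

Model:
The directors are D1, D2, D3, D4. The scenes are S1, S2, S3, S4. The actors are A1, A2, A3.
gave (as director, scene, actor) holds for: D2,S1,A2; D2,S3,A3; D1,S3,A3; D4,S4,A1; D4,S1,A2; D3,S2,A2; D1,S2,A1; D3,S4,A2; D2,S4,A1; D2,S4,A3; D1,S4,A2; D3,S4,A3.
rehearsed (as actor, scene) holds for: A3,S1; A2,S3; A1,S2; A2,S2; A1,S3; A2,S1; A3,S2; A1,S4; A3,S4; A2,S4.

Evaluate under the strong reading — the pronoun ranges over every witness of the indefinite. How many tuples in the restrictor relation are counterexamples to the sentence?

2

"her" takes "an actor" as antecedent and "it" takes "a scene"; both are donkey pronouns co-varying with the restrictor.
Strong reading: for every (d,s,a) with gave(d,s,a), rehearsed(a,s).
Restrictor triples: (D1,S2,A1)→rehearsed(A1,S2) ✓  (D1,S3,A3)→rehearsed(A3,S3) ✗  (D1,S4,A2)→rehearsed(A2,S4) ✓  (D2,S1,A2)→rehearsed(A2,S1) ✓  (D2,S3,A3)→rehearsed(A3,S3) ✗  (D2,S4,A1)→rehearsed(A1,S4) ✓  (D2,S4,A3)→rehearsed(A3,S4) ✓  (D3,S2,A2)→rehearsed(A2,S2) ✓  (D3,S4,A2)→rehearsed(A2,S4) ✓  (D3,S4,A3)→rehearsed(A3,S4) ✓  (D4,S1,A2)→rehearsed(A2,S1) ✓  (D4,S4,A1)→rehearsed(A1,S4) ✓
Counterexamples (restrictor triples failing the scope): 2.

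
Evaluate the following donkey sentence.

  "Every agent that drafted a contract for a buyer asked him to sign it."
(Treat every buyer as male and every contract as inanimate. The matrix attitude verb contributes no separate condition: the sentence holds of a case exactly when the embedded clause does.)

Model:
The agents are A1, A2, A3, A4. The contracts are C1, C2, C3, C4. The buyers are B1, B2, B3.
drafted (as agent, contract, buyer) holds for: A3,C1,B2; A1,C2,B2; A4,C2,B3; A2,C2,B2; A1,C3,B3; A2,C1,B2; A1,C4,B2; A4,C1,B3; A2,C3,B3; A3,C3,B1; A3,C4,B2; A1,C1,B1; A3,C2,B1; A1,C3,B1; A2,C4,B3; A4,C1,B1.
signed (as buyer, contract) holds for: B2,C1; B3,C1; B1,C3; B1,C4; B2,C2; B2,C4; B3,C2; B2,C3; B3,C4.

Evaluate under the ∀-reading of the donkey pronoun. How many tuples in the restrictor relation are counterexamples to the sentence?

5

"him" takes "a buyer" as antecedent and "it" takes "a contract"; both are donkey pronouns co-varying with the restrictor.
Strong reading: for every (a,c,b) with drafted(a,c,b), signed(b,c).
Restrictor triples: (A1,C1,B1)→signed(B1,C1) ✗  (A1,C2,B2)→signed(B2,C2) ✓  (A1,C3,B1)→signed(B1,C3) ✓  (A1,C3,B3)→signed(B3,C3) ✗  (A1,C4,B2)→signed(B2,C4) ✓  (A2,C1,B2)→signed(B2,C1) ✓  (A2,C2,B2)→signed(B2,C2) ✓  (A2,C3,B3)→signed(B3,C3) ✗  (A2,C4,B3)→signed(B3,C4) ✓  (A3,C1,B2)→signed(B2,C1) ✓  (A3,C2,B1)→signed(B1,C2) ✗  (A3,C3,B1)→signed(B1,C3) ✓  (A3,C4,B2)→signed(B2,C4) ✓  (A4,C1,B1)→signed(B1,C1) ✗  (A4,C1,B3)→signed(B3,C1) ✓  (A4,C2,B3)→signed(B3,C2) ✓
Counterexamples (restrictor triples failing the scope): 5.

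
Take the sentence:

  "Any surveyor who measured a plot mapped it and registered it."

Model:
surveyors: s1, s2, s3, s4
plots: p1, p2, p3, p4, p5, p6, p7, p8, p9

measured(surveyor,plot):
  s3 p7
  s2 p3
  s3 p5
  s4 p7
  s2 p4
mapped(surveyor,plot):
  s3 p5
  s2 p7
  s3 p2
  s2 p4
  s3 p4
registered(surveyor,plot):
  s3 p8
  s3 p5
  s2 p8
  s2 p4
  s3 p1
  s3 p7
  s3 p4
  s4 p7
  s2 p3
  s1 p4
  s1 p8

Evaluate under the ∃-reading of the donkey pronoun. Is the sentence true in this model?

False

"it" takes "a plot" as antecedent — a donkey pronoun bound across the clause boundary.
Weak reading: every surveyor s with some measured-plot has at least one measured-plot p such that mapped(s,p) ∧ registered(s,p).
Per surveyor: s2:✓  s3:✓  s4:✗
s4 has no witness among its measured-plots.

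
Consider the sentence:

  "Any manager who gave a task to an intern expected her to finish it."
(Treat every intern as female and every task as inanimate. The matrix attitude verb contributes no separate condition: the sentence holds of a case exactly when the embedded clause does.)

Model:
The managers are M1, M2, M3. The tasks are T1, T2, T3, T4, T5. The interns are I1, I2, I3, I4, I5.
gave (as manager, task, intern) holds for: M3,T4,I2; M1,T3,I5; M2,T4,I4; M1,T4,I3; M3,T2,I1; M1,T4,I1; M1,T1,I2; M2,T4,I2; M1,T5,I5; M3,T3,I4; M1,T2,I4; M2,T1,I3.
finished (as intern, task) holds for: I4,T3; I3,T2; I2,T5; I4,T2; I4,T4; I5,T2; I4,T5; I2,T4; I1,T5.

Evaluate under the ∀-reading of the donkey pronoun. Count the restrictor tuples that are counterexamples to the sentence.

7

"her" takes "an intern" as antecedent and "it" takes "a task"; both are donkey pronouns co-varying with the restrictor.
Strong reading: for every (m,t,i) with gave(m,t,i), finished(i,t).
Restrictor triples: (M1,T1,I2)→finished(I2,T1) ✗  (M1,T2,I4)→finished(I4,T2) ✓  (M1,T3,I5)→finished(I5,T3) ✗  (M1,T4,I1)→finished(I1,T4) ✗  (M1,T4,I3)→finished(I3,T4) ✗  (M1,T5,I5)→finished(I5,T5) ✗  (M2,T1,I3)→finished(I3,T1) ✗  (M2,T4,I2)→finished(I2,T4) ✓  (M2,T4,I4)→finished(I4,T4) ✓  (M3,T2,I1)→finished(I1,T2) ✗  (M3,T3,I4)→finished(I4,T3) ✓  (M3,T4,I2)→finished(I2,T4) ✓
Counterexamples (restrictor triples failing the scope): 7.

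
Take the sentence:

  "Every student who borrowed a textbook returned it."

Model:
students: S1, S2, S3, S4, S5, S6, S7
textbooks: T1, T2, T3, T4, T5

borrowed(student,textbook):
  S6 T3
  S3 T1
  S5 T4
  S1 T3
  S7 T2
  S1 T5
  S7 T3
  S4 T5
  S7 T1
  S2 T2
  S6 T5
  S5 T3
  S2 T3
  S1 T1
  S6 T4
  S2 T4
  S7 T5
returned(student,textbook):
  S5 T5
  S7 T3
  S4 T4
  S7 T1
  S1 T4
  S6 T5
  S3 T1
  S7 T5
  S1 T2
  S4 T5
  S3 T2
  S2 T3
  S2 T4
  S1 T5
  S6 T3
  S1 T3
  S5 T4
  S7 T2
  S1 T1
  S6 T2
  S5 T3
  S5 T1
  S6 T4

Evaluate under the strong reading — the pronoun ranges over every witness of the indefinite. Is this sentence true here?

"it" takes "a textbook" as antecedent — a donkey pronoun bound across the clause boundary.
Strong reading: for every (s,t) with borrowed(s,t), returned(s,t).
Restrictor pairs: (S1,T1) ✓  (S1,T3) ✓  (S1,T5) ✓  (S2,T2) ✗  (S2,T3) ✓  (S2,T4) ✓  (S3,T1) ✓  (S4,T5) ✓  (S5,T3) ✓  (S5,T4) ✓  (S6,T3) ✓  (S6,T4) ✓  (S6,T5) ✓  (S7,T1) ✓  (S7,T2) ✓  (S7,T3) ✓  (S7,T5) ✓
Counterexample: (S2,T2) is in borrowed but fails the scope.

False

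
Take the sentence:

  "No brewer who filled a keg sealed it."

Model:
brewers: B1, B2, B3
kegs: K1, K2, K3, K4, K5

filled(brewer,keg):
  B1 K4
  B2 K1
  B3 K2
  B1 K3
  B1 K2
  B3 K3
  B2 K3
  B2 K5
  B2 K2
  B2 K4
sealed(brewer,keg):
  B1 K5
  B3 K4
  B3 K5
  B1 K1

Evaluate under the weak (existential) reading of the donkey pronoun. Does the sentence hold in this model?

"it" takes "a keg" as antecedent — a donkey pronoun bound across the clause boundary.
Truth condition: for no (b,k) with filled(b,k) does sealed(b,k) hold.
Restrictor pairs — does the scope hold? (B1,K2):fails  (B1,K3):fails  (B1,K4):fails  (B2,K1):fails  (B2,K2):fails  (B2,K3):fails  (B2,K4):fails  (B2,K5):fails  (B3,K2):fails  (B3,K3):fails
Scope holds for no restrictor pair, so the sentence is true.

True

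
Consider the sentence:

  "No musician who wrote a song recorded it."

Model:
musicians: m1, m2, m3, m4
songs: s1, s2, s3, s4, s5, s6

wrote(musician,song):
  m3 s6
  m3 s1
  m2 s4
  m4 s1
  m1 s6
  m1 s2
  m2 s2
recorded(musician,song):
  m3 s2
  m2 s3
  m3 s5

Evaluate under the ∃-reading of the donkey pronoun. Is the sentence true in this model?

True

"it" takes "a song" as antecedent — a donkey pronoun bound across the clause boundary.
Truth condition: for no (m,s) with wrote(m,s) does recorded(m,s) hold.
Restrictor pairs — does the scope hold? (m1,s2):fails  (m1,s6):fails  (m2,s2):fails  (m2,s4):fails  (m3,s1):fails  (m3,s6):fails  (m4,s1):fails
Scope holds for no restrictor pair, so the sentence is true.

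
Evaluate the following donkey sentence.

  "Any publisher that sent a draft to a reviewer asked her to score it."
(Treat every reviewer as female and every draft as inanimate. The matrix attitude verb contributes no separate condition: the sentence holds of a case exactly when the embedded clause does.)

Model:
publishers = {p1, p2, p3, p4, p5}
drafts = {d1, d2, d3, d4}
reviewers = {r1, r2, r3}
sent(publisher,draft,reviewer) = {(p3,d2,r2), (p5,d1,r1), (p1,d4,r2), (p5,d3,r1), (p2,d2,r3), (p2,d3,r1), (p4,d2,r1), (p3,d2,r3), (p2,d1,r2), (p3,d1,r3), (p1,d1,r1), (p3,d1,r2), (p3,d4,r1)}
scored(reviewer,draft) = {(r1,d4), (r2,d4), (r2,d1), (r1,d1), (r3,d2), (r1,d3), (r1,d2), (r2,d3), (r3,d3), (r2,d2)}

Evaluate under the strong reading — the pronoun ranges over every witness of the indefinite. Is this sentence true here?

False

"her" takes "a reviewer" as antecedent and "it" takes "a draft"; both are donkey pronouns co-varying with the restrictor.
Strong reading: for every (p,d,r) with sent(p,d,r), scored(r,d).
Restrictor triples: (p1,d1,r1)→scored(r1,d1) ✓  (p1,d4,r2)→scored(r2,d4) ✓  (p2,d1,r2)→scored(r2,d1) ✓  (p2,d2,r3)→scored(r3,d2) ✓  (p2,d3,r1)→scored(r1,d3) ✓  (p3,d1,r2)→scored(r2,d1) ✓  (p3,d1,r3)→scored(r3,d1) ✗  (p3,d2,r2)→scored(r2,d2) ✓  (p3,d2,r3)→scored(r3,d2) ✓  (p3,d4,r1)→scored(r1,d4) ✓  (p4,d2,r1)→scored(r1,d2) ✓  (p5,d1,r1)→scored(r1,d1) ✓  (p5,d3,r1)→scored(r1,d3) ✓
Counterexample: (p3,d1,r3) — scored(r3,d1) does not hold.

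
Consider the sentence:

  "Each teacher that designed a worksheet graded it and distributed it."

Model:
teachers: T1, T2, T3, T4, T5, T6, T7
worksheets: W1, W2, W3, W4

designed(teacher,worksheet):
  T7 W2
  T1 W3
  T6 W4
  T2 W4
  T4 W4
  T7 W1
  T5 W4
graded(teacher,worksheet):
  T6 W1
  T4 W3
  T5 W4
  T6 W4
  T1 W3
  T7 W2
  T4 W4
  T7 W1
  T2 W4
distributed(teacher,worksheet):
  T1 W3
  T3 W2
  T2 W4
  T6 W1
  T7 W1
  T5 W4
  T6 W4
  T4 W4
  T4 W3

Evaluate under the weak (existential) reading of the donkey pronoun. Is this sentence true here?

True

"it" takes "a worksheet" as antecedent — a donkey pronoun bound across the clause boundary.
Weak reading: every teacher t with some designed-worksheet has at least one designed-worksheet w such that graded(t,w) ∧ distributed(t,w).
Per teacher: T1:✓  T2:✓  T4:✓  T5:✓  T6:✓  T7:✓
Every teacher in the restrictor has a witness.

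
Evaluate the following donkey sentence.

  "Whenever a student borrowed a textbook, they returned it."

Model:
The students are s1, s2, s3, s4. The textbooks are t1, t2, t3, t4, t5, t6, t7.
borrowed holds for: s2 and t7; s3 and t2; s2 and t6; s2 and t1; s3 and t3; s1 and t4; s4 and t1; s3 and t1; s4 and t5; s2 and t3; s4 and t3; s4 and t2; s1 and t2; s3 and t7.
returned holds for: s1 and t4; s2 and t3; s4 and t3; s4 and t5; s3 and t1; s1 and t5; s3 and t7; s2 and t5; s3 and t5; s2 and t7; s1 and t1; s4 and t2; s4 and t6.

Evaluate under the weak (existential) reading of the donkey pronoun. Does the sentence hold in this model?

"it" takes "a textbook" as antecedent — a donkey pronoun bound across the clause boundary.
Weak reading: every student s with some borrowed-textbook has at least one borrowed-textbook t such that returned(s,t).
Per student: s1:✓  s2:✓  s3:✓  s4:✓
Every student in the restrictor has a witness.

True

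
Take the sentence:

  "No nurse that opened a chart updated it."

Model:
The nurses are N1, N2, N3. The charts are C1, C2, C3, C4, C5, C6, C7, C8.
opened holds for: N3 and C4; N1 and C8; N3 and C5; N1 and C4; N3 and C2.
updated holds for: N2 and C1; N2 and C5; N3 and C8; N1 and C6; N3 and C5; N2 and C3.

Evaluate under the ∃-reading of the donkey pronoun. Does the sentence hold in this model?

"it" takes "a chart" as antecedent — a donkey pronoun bound across the clause boundary.
Truth condition: for no (n,c) with opened(n,c) does updated(n,c) hold.
Restrictor pairs — does the scope hold? (N1,C4):fails  (N1,C8):fails  (N3,C2):fails  (N3,C4):fails  (N3,C5):holds
Scope holds for 1 pair(s), so the sentence is false.

False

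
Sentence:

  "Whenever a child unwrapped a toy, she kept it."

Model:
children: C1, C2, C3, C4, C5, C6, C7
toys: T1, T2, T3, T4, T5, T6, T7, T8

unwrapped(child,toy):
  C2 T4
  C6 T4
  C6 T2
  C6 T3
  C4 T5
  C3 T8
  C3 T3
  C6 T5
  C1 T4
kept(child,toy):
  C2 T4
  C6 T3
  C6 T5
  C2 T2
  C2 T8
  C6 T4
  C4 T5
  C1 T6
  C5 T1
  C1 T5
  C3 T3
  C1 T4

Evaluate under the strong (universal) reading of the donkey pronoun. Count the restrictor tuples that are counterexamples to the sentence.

"it" takes "a toy" as antecedent — a donkey pronoun bound across the clause boundary.
Strong reading: for every (c,t) with unwrapped(c,t), kept(c,t).
Restrictor pairs: (C1,T4) ✓  (C2,T4) ✓  (C3,T3) ✓  (C3,T8) ✗  (C4,T5) ✓  (C6,T2) ✗  (C6,T3) ✓  (C6,T4) ✓  (C6,T5) ✓
Counterexamples (restrictor pairs failing the scope): 2.

2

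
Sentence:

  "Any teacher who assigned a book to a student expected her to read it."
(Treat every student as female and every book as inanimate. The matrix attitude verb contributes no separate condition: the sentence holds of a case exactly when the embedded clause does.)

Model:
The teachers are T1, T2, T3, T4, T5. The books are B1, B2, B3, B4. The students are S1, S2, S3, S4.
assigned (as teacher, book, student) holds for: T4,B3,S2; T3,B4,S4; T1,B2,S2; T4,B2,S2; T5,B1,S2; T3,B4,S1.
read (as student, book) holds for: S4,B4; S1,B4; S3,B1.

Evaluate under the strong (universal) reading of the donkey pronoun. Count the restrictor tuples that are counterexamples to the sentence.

4

"her" takes "a student" as antecedent and "it" takes "a book"; both are donkey pronouns co-varying with the restrictor.
Strong reading: for every (t,b,s) with assigned(t,b,s), read(s,b).
Restrictor triples: (T1,B2,S2)→read(S2,B2) ✗  (T3,B4,S1)→read(S1,B4) ✓  (T3,B4,S4)→read(S4,B4) ✓  (T4,B2,S2)→read(S2,B2) ✗  (T4,B3,S2)→read(S2,B3) ✗  (T5,B1,S2)→read(S2,B1) ✗
Counterexamples (restrictor triples failing the scope): 4.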